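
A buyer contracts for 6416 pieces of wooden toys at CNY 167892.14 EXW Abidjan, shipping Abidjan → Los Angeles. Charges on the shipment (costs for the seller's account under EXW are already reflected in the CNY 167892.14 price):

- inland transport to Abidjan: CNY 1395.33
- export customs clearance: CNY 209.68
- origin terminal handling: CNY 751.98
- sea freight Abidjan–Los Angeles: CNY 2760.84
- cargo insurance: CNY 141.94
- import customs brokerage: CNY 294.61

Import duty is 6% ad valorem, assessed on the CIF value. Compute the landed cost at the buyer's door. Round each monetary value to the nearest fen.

Total landed cost: CNY 183835.63

EXW: the seller makes goods available at their premises; the buyer bears all onward costs.
CIF value = EXW price + inland to port + export clearance + origin terminal + freight + insurance = 167892.14 + 1395.33 + 209.68 + 751.98 + 2760.84 + 141.94 = 173151.91
Import duty = 173151.91 × 6% = 10389.11
Buyer bears: inland to port 1395.33 + export clearance 209.68 + origin terminal 751.98 + freight 2760.84 + insurance 141.94 + brokerage 294.61 + duty 10389.11 = 15943.49
Landed cost = invoice 167892.14 + 15943.49 = 183835.63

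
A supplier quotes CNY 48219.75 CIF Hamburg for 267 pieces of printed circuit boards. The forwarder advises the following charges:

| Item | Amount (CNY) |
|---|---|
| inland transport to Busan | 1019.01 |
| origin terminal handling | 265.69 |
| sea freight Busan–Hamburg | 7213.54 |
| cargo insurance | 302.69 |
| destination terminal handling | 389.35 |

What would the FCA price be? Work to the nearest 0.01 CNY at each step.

Not relevant to the conversion: inland to port — on the seller under both CIF and FCA; already in the CIF price and stays in the FCA price. destination terminal — on the buyer under both terms; not part of either seller's price.
From CIF to FCA, the seller no longer bears: origin terminal, freight, insurance.
FCA price = 48219.75 − 265.69 − 7213.54 − 302.69 = 40437.83

FCA price: CNY 40437.83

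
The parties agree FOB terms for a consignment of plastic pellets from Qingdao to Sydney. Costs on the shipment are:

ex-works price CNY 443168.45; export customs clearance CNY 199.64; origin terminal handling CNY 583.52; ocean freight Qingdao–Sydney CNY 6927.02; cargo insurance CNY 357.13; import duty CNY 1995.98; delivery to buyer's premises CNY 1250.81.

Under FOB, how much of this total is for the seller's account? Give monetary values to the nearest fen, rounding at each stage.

Seller's account: CNY 443951.61

FOB: the seller bears costs until goods are on board at the origin port; the buyer bears freight, insurance and all costs thereafter.
Seller's account: goods 443168.45 + export clearance 199.64 + origin terminal 583.52 = 443951.61
Buyer's account: freight 6927.02 + insurance 357.13 + duty 1995.98 + delivery 1250.81 = 10530.94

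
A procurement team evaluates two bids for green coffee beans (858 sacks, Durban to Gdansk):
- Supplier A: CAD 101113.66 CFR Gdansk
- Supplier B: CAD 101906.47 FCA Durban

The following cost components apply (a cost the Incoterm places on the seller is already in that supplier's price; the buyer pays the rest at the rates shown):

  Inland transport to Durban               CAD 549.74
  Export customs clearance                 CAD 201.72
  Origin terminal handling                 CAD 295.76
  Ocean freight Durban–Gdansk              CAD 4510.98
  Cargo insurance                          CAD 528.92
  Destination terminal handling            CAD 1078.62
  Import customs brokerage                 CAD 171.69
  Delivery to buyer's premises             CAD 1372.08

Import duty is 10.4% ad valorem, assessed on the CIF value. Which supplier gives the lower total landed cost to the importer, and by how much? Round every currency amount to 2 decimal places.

Supplier A is cheaper by CAD 6181.90

Supplier A (CFR):
CIF value = CFR price + insurance = 101113.66 + 528.92 = 101642.58
Import duty = 101642.58 × 10.4% = 10570.83
Buyer bears (A): 528.92 + 1078.62 + 171.69 + 1372.08 = 3151.31
Landed cost (A) = invoice 101113.66 + 3151.31 + duty 10570.83 = 114835.80
Supplier B (FCA):
CIF value = FCA price + origin terminal + freight + insurance = 101906.47 + 295.76 + 4510.98 + 528.92 = 107242.13
Import duty = 107242.13 × 10.4% = 11153.18
Buyer bears (B): 295.76 + 4510.98 + 528.92 + 1078.62 + 171.69 + 1372.08 = 7958.05
Landed cost (B) = invoice 101906.47 + 7958.05 + duty 11153.18 = 121017.70
Difference = |114835.80 − 121017.70| = 6181.90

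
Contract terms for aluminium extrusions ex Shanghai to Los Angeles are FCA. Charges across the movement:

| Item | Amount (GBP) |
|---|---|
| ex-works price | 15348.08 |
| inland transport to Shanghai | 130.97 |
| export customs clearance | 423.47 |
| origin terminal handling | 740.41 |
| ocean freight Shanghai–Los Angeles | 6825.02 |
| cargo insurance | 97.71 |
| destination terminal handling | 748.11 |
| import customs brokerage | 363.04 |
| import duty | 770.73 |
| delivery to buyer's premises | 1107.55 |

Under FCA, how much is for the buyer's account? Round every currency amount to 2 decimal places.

FCA: the seller delivers export-cleared goods to the carrier; the buyer bears costs from that point.
Seller's account: goods 15348.08 + inland to port 130.97 + export clearance 423.47 = 15902.52
Buyer's account: origin terminal 740.41 + freight 6825.02 + insurance 97.71 + destination terminal 748.11 + brokerage 363.04 + duty 770.73 + delivery 1107.55 = 10652.57

Buyer's account: GBP 10652.57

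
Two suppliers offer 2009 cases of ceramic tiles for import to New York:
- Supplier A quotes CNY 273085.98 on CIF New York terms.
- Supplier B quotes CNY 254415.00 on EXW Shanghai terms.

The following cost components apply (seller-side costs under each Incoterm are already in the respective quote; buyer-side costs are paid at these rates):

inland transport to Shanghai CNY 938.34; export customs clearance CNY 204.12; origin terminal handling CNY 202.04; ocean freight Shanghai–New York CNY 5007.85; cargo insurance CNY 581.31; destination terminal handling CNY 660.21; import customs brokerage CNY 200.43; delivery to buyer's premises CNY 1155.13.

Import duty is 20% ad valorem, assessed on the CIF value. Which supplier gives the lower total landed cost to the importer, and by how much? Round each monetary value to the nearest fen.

Supplier B is cheaper by CNY 14084.79

Supplier A (CIF):
The CIF price already equals the CIF value: 273085.98
Import duty = 273085.98 × 20% = 54617.20
Buyer bears (A): 660.21 + 200.43 + 1155.13 = 2015.77
Landed cost (A) = invoice 273085.98 + 2015.77 + duty 54617.20 = 329718.95
Supplier B (EXW):
CIF value = EXW price + inland to port + export clearance + origin terminal + freight + insurance = 254415.00 + 938.34 + 204.12 + 202.04 + 5007.85 + 581.31 = 261348.66
Import duty = 261348.66 × 20% = 52269.73
Buyer bears (B): 938.34 + 204.12 + 202.04 + 5007.85 + 581.31 + 660.21 + 200.43 + 1155.13 = 8949.43
Landed cost (B) = invoice 254415.00 + 8949.43 + duty 52269.73 = 315634.16
Difference = |329718.95 − 315634.16| = 14084.79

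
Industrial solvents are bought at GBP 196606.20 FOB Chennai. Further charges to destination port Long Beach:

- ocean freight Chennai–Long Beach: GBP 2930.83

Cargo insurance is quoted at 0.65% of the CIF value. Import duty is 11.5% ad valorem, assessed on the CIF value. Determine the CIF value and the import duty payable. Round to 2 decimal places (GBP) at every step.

CIF value: GBP 200842.51; import duty: GBP 23096.89

Let C be the CIF value. C = FOB price + freight + 0.65% × C
C − 0.65% × C = 196606.20 + 2930.83
0.9935 × C = 199537.03
C = 199537.03 / 0.9935 = 200842.51
Insurance premium = 0.65% × 200842.51 = 1305.48
Import duty = 200842.51 × 11.5% = 23096.89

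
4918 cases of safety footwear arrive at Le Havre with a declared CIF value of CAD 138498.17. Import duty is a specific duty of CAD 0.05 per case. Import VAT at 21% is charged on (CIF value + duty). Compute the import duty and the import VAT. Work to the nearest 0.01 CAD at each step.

Import duty = 4918 × 0.05 = 245.90
VAT base = CIF + duty = 138498.17 + 245.90 = 138744.07
Import VAT = 138744.07 × 21% = 29136.25

Import duty: CAD 245.90; import VAT: CAD 29136.25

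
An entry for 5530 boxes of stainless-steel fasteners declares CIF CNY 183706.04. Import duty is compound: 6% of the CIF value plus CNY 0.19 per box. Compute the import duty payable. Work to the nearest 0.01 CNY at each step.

Ad valorem component: 183706.04 × 6% = 11022.36
Specific component: 5530 × 0.19 = 1050.70
Import duty = 11022.36 + 1050.70 = 12073.06

Import duty: CNY 12073.06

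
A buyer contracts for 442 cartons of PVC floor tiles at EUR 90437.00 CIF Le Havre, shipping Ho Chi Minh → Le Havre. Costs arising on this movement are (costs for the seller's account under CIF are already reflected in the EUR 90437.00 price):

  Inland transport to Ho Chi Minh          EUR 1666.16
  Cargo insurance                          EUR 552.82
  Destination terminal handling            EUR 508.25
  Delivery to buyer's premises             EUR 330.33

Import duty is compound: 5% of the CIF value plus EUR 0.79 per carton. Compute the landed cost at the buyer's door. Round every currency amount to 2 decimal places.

Total landed cost: EUR 96146.61

CIF: the seller pays costs through ocean freight and marine insurance to the destination port.
Already in the invoice (seller's account under CIF): inland to port, insurance — exclude.
The CIF price already equals the CIF value: 90437.00
Ad valorem component: 90437.00 × 5% = 4521.85
Specific component: 442 × 0.79 = 349.18
Import duty = 4521.85 + 349.18 = 4871.03
Buyer bears: destination terminal 508.25 + delivery 330.33 + duty 4871.03 = 5709.61
Landed cost = invoice 90437.00 + 5709.61 = 96146.61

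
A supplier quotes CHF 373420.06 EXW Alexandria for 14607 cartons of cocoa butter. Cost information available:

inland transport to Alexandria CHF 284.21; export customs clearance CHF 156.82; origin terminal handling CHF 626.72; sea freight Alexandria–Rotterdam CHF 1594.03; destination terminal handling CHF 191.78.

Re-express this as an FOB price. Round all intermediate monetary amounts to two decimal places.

FOB price: CHF 374487.81

Not relevant to the conversion: freight, destination terminal — on the buyer under both terms; not part of either seller's price.
From EXW to FOB, the seller additionally bears: inland to port, export clearance, origin terminal.
FOB price = 373420.06 + 284.21 + 156.82 + 626.72 = 374487.81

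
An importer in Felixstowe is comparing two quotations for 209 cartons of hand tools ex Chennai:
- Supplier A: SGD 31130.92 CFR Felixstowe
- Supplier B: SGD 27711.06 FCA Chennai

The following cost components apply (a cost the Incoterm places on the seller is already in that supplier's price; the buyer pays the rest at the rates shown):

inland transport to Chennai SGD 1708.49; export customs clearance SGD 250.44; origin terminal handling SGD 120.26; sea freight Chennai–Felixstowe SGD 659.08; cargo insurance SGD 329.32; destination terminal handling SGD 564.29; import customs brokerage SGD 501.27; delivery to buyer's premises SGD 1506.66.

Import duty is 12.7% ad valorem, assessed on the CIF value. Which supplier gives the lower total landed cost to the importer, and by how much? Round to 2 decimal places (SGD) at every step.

Supplier A (CFR):
CIF value = CFR price + insurance = 31130.92 + 329.32 = 31460.24
Import duty = 31460.24 × 12.7% = 3995.45
Buyer bears (A): 329.32 + 564.29 + 501.27 + 1506.66 = 2901.54
Landed cost (A) = invoice 31130.92 + 2901.54 + duty 3995.45 = 38027.91
Supplier B (FCA):
CIF value = FCA price + origin terminal + freight + insurance = 27711.06 + 120.26 + 659.08 + 329.32 = 28819.72
Import duty = 28819.72 × 12.7% = 3660.10
Buyer bears (B): 120.26 + 659.08 + 329.32 + 564.29 + 501.27 + 1506.66 = 3680.88
Landed cost (B) = invoice 27711.06 + 3680.88 + duty 3660.10 = 35052.04
Difference = |38027.91 − 35052.04| = 2975.87

Supplier B is cheaper by SGD 2975.87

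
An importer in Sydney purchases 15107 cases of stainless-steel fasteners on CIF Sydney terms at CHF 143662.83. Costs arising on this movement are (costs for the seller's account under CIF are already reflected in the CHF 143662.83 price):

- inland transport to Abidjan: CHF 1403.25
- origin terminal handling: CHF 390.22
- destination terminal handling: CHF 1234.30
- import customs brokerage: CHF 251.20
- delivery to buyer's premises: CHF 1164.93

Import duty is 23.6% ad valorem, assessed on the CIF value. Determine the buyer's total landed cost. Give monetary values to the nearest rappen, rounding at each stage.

Total landed cost: CHF 180217.69

CIF: the seller pays costs through ocean freight and marine insurance to the destination port.
Already in the invoice (seller's account under CIF): inland to port, origin terminal — exclude.
The CIF price already equals the CIF value: 143662.83
Import duty = 143662.83 × 23.6% = 33904.43
Buyer bears: destination terminal 1234.30 + brokerage 251.20 + delivery 1164.93 + duty 33904.43 = 36554.86
Landed cost = invoice 143662.83 + 36554.86 = 180217.69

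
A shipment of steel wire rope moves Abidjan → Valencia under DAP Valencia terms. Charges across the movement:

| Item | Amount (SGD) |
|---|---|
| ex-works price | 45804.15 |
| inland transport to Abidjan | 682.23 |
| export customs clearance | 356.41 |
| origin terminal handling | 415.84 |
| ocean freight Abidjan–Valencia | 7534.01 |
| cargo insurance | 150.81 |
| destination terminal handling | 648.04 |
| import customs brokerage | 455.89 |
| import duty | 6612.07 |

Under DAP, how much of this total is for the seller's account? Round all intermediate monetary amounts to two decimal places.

DAP: the seller bears all costs to the named destination except import duty and clearance.
Seller's account: goods 45804.15 + inland to port 682.23 + export clearance 356.41 + origin terminal 415.84 + freight 7534.01 + insurance 150.81 + destination terminal 648.04 = 55591.49
Buyer's account: brokerage 455.89 + duty 6612.07 = 7067.96

Seller's account: SGD 55591.49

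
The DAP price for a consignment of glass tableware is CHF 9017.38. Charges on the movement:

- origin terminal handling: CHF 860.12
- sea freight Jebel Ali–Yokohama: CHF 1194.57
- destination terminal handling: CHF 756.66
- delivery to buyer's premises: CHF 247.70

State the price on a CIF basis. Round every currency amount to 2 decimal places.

CIF price: CHF 8013.02

Not relevant to the conversion: origin terminal, freight — on the seller under both DAP and CIF; already in the DAP price and stays in the CIF price.
From DAP to CIF, the seller no longer bears: destination terminal, delivery.
CIF price = 9017.38 − 756.66 − 247.70 = 8013.02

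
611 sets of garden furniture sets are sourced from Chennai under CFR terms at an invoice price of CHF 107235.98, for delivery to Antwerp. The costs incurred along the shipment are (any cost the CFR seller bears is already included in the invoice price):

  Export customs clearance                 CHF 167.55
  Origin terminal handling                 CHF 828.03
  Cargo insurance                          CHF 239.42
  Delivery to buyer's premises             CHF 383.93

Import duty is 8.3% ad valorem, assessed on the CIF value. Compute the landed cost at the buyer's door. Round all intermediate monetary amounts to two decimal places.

CFR: the seller pays costs through ocean freight to the destination port, but not insurance.
Already in the invoice (seller's account under CFR): export clearance, origin terminal — exclude.
CIF value = CFR price + insurance = 107235.98 + 239.42 = 107475.40
Import duty = 107475.40 × 8.3% = 8920.46
Buyer bears: insurance 239.42 + delivery 383.93 + duty 8920.46 = 9543.81
Landed cost = invoice 107235.98 + 9543.81 = 116779.79

Total landed cost: CHF 116779.79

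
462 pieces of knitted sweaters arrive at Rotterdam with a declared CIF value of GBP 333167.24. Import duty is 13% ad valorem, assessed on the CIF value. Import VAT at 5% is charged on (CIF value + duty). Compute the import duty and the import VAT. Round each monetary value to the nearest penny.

Import duty = 333167.24 × 13% = 43311.74
VAT base = CIF + duty = 333167.24 + 43311.74 = 376478.98
Import VAT = 376478.98 × 5% = 18823.95

Import duty: GBP 43311.74; import VAT: GBP 18823.95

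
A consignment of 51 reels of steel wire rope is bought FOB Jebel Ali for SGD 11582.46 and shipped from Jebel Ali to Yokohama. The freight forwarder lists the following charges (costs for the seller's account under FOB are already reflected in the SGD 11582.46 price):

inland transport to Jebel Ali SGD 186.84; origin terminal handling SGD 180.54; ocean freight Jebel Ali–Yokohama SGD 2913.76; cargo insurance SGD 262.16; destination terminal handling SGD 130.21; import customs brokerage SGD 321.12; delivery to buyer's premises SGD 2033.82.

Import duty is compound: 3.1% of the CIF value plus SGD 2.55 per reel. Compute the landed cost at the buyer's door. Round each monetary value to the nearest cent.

Total landed cost: SGD 17831.09

FOB: the seller bears costs until goods are on board at the origin port; the buyer bears freight, insurance and all costs thereafter.
Already in the invoice (seller's account under FOB): inland to port, origin terminal — exclude.
CIF value = FOB price + freight + insurance = 11582.46 + 2913.76 + 262.16 = 14758.38
Ad valorem component: 14758.38 × 3.1% = 457.51
Specific component: 51 × 2.55 = 130.05
Import duty = 457.51 + 130.05 = 587.56
Buyer bears: freight 2913.76 + insurance 262.16 + destination terminal 130.21 + brokerage 321.12 + delivery 2033.82 + duty 587.56 = 6248.63
Landed cost = invoice 11582.46 + 6248.63 = 17831.09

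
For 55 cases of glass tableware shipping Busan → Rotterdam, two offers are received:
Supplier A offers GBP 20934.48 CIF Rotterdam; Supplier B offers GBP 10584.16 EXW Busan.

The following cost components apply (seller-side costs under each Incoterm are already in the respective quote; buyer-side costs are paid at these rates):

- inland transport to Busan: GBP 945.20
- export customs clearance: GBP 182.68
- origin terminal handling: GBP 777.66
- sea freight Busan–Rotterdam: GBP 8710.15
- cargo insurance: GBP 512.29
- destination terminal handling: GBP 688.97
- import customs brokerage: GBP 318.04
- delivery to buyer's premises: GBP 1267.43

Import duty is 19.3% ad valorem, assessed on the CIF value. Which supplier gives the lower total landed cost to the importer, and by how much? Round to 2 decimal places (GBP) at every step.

Supplier A (CIF):
The CIF price already equals the CIF value: 20934.48
Import duty = 20934.48 × 19.3% = 4040.35
Buyer bears (A): 688.97 + 318.04 + 1267.43 = 2274.44
Landed cost (A) = invoice 20934.48 + 2274.44 + duty 4040.35 = 27249.27
Supplier B (EXW):
CIF value = EXW price + inland to port + export clearance + origin terminal + freight + insurance = 10584.16 + 945.20 + 182.68 + 777.66 + 8710.15 + 512.29 = 21712.14
Import duty = 21712.14 × 19.3% = 4190.44
Buyer bears (B): 945.20 + 182.68 + 777.66 + 8710.15 + 512.29 + 688.97 + 318.04 + 1267.43 = 13402.42
Landed cost (B) = invoice 10584.16 + 13402.42 + duty 4190.44 = 28177.02
Difference = |27249.27 − 28177.02| = 927.75

Supplier A is cheaper by GBP 927.75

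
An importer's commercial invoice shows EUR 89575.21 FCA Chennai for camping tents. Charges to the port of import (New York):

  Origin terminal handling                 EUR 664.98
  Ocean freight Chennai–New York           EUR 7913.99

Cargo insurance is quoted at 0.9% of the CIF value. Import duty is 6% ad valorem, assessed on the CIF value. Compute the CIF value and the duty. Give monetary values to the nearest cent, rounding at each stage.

Let C be the CIF value. C = FCA price + pre-shipment costs + freight + 0.9% × C
C − 0.9% × C = 89575.21 + 664.98 + 7913.99
0.991 × C = 98154.18
C = 98154.18 / 0.991 = 99045.59
Insurance premium = 0.9% × 99045.59 = 891.41
Import duty = 99045.59 × 6% = 5942.74

CIF value: EUR 99045.59; import duty: EUR 5942.74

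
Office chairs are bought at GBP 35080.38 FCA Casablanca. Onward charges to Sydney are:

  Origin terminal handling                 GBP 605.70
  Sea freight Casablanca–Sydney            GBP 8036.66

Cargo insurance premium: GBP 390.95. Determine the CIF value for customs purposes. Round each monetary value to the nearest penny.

CIF = FCA price + pre-shipment costs + freight + insurance
CIF = 35080.38 + 605.70 + 8036.66 + 390.95 = 44113.69

CIF value: GBP 44113.69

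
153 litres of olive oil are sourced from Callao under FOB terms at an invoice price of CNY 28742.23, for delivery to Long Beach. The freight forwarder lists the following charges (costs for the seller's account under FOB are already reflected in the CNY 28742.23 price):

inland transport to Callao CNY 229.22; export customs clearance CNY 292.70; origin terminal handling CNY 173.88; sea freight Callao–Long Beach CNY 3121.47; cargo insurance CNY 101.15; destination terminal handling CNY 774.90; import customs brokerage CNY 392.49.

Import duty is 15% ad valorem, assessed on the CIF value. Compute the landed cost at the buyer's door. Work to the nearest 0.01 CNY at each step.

FOB: the seller bears costs until goods are on board at the origin port; the buyer bears freight, insurance and all costs thereafter.
Already in the invoice (seller's account under FOB): inland to port, export clearance, origin terminal — exclude.
CIF value = FOB price + freight + insurance = 28742.23 + 3121.47 + 101.15 = 31964.85
Import duty = 31964.85 × 15% = 4794.73
Buyer bears: freight 3121.47 + insurance 101.15 + destination terminal 774.90 + brokerage 392.49 + duty 4794.73 = 9184.74
Landed cost = invoice 28742.23 + 9184.74 = 37926.97

Total landed cost: CNY 37926.97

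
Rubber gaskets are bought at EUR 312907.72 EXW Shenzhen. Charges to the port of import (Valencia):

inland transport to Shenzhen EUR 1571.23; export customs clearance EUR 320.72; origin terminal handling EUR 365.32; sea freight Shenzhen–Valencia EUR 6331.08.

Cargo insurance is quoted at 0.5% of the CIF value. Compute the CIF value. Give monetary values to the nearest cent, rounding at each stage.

Let C be the CIF value. C = EXW price + pre-shipment costs + freight + 0.5% × C
C − 0.5% × C = 312907.72 + 1571.23 + 320.72 + 365.32 + 6331.08
0.995 × C = 321496.07
C = 321496.07 / 0.995 = 323111.63
Insurance premium = 0.5% × 323111.63 = 1615.56

CIF value: EUR 323111.63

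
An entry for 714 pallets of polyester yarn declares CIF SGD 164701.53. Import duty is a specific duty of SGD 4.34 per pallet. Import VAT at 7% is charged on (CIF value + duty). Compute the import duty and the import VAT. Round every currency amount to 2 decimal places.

Import duty: SGD 3098.76; import VAT: SGD 11746.02

Import duty = 714 × 4.34 = 3098.76
VAT base = CIF + duty = 164701.53 + 3098.76 = 167800.29
Import VAT = 167800.29 × 7% = 11746.02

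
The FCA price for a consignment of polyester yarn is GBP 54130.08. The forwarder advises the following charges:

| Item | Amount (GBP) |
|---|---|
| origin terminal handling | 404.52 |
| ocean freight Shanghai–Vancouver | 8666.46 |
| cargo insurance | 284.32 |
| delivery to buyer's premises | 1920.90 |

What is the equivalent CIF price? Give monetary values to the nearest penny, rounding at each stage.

CIF price: GBP 63485.38

Not relevant to the conversion: delivery — on the buyer under both terms; not part of either seller's price.
From FCA to CIF, the seller additionally bears: origin terminal, freight, insurance.
CIF price = 54130.08 + 404.52 + 8666.46 + 284.32 = 63485.38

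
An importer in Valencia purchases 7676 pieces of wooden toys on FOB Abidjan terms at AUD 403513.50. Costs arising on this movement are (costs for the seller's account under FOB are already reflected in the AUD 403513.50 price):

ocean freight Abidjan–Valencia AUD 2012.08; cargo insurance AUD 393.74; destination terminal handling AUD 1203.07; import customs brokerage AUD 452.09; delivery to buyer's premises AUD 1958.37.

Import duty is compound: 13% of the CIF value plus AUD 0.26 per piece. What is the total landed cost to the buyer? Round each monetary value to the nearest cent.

FOB: the seller bears costs until goods are on board at the origin port; the buyer bears freight, insurance and all costs thereafter.
CIF value = FOB price + freight + insurance = 403513.50 + 2012.08 + 393.74 = 405919.32
Ad valorem component: 405919.32 × 13% = 52769.51
Specific component: 7676 × 0.26 = 1995.76
Import duty = 52769.51 + 1995.76 = 54765.27
Buyer bears: freight 2012.08 + insurance 393.74 + destination terminal 1203.07 + brokerage 452.09 + delivery 1958.37 + duty 54765.27 = 60784.62
Landed cost = invoice 403513.50 + 60784.62 = 464298.12

Total landed cost: AUD 464298.12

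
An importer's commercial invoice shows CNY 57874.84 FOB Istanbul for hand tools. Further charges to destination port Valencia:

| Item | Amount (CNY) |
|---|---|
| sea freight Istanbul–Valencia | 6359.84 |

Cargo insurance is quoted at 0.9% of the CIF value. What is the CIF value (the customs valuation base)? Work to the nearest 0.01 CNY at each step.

Let C be the CIF value. C = FOB price + freight + 0.9% × C
C − 0.9% × C = 57874.84 + 6359.84
0.991 × C = 64234.68
C = 64234.68 / 0.991 = 64818.04
Insurance premium = 0.9% × 64818.04 = 583.36

CIF value: CNY 64818.04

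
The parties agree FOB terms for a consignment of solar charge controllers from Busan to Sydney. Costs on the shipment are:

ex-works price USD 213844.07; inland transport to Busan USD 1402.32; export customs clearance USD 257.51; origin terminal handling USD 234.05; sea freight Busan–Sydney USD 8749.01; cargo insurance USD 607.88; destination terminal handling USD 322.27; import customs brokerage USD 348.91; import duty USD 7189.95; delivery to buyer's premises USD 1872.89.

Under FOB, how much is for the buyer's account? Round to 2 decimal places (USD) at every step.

FOB: the seller bears costs until goods are on board at the origin port; the buyer bears freight, insurance and all costs thereafter.
Seller's account: goods 213844.07 + inland to port 1402.32 + export clearance 257.51 + origin terminal 234.05 = 215737.95
Buyer's account: freight 8749.01 + insurance 607.88 + destination terminal 322.27 + brokerage 348.91 + duty 7189.95 + delivery 1872.89 = 19090.91

Buyer's account: USD 19090.91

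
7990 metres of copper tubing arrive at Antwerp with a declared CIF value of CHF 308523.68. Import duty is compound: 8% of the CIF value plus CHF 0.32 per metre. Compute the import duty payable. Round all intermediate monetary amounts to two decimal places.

Ad valorem component: 308523.68 × 8% = 24681.89
Specific component: 7990 × 0.32 = 2556.80
Import duty = 24681.89 + 2556.80 = 27238.69

Import duty: CHF 27238.69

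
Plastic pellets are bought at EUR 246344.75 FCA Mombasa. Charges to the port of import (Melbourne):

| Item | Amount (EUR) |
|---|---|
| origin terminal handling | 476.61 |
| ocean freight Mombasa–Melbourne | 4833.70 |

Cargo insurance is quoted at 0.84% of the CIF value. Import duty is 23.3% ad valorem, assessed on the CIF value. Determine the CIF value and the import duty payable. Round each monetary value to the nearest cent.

CIF value: EUR 253786.87; import duty: EUR 59132.34

Let C be the CIF value. C = FCA price + pre-shipment costs + freight + 0.84% × C
C − 0.84% × C = 246344.75 + 476.61 + 4833.70
0.9916 × C = 251655.06
C = 251655.06 / 0.9916 = 253786.87
Insurance premium = 0.84% × 253786.87 = 2131.81
Import duty = 253786.87 × 23.3% = 59132.34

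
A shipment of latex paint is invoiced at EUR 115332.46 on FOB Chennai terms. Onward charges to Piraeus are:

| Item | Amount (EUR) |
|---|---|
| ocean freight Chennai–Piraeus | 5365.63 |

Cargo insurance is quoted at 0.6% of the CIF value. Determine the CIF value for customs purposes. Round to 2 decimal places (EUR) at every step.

Let C be the CIF value. C = FOB price + freight + 0.6% × C
C − 0.6% × C = 115332.46 + 5365.63
0.994 × C = 120698.09
C = 120698.09 / 0.994 = 121426.65
Insurance premium = 0.6% × 121426.65 = 728.56

CIF value: EUR 121426.65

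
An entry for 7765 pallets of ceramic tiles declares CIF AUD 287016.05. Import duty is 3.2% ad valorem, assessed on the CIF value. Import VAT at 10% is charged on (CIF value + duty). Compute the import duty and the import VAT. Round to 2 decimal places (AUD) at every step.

Import duty: AUD 9184.51; import VAT: AUD 29620.06

Import duty = 287016.05 × 3.2% = 9184.51
VAT base = CIF + duty = 287016.05 + 9184.51 = 296200.56
Import VAT = 296200.56 × 10% = 29620.06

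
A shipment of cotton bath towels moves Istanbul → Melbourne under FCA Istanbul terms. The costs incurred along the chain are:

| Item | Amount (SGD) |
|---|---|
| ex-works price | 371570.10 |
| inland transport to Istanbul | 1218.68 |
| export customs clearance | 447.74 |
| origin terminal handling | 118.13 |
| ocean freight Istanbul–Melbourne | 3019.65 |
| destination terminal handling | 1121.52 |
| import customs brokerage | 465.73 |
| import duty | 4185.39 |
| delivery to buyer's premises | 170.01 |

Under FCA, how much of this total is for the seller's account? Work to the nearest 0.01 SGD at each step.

FCA: the seller delivers export-cleared goods to the carrier; the buyer bears costs from that point.
Seller's account: goods 371570.10 + inland to port 1218.68 + export clearance 447.74 = 373236.52
Buyer's account: origin terminal 118.13 + freight 3019.65 + destination terminal 1121.52 + brokerage 465.73 + duty 4185.39 + delivery 170.01 = 9080.43

Seller's account: SGD 373236.52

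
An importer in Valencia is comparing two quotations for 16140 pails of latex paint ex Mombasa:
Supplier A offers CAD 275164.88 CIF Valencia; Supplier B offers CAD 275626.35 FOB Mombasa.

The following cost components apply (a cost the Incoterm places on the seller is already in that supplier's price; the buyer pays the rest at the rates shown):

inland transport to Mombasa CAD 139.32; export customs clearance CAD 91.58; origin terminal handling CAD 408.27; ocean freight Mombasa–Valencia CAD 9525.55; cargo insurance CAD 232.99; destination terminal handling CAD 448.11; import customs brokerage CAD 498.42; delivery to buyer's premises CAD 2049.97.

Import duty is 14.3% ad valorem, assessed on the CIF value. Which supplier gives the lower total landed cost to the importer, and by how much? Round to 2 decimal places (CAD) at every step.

Supplier A is cheaper by CAD 11681.47

Supplier A (CIF):
The CIF price already equals the CIF value: 275164.88
Import duty = 275164.88 × 14.3% = 39348.58
Buyer bears (A): 448.11 + 498.42 + 2049.97 = 2996.50
Landed cost (A) = invoice 275164.88 + 2996.50 + duty 39348.58 = 317509.96
Supplier B (FOB):
CIF value = FOB price + freight + insurance = 275626.35 + 9525.55 + 232.99 = 285384.89
Import duty = 285384.89 × 14.3% = 40810.04
Buyer bears (B): 9525.55 + 232.99 + 448.11 + 498.42 + 2049.97 = 12755.04
Landed cost (B) = invoice 275626.35 + 12755.04 + duty 40810.04 = 329191.43
Difference = |317509.96 − 329191.43| = 11681.47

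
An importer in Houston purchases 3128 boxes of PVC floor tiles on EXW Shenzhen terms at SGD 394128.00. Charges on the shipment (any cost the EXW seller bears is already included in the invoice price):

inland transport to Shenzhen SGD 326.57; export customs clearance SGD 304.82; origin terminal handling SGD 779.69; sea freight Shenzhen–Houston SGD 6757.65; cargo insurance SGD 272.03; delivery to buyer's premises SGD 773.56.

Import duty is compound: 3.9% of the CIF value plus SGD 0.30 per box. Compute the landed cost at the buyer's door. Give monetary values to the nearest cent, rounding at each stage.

Total landed cost: SGD 419980.90

EXW: the seller makes goods available at their premises; the buyer bears all onward costs.
CIF value = EXW price + inland to port + export clearance + origin terminal + freight + insurance = 394128.00 + 326.57 + 304.82 + 779.69 + 6757.65 + 272.03 = 402568.76
Ad valorem component: 402568.76 × 3.9% = 15700.18
Specific component: 3128 × 0.30 = 938.40
Import duty = 15700.18 + 938.40 = 16638.58
Buyer bears: inland to port 326.57 + export clearance 304.82 + origin terminal 779.69 + freight 6757.65 + insurance 272.03 + delivery 773.56 + duty 16638.58 = 25852.90
Landed cost = invoice 394128.00 + 25852.90 = 419980.90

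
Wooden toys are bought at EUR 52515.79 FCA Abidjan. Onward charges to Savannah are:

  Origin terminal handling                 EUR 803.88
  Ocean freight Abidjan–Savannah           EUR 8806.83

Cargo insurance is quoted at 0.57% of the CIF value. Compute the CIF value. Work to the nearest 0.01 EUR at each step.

CIF value: EUR 62482.65

Let C be the CIF value. C = FCA price + pre-shipment costs + freight + 0.57% × C
C − 0.57% × C = 52515.79 + 803.88 + 8806.83
0.9943 × C = 62126.50
C = 62126.50 / 0.9943 = 62482.65
Insurance premium = 0.57% × 62482.65 = 356.15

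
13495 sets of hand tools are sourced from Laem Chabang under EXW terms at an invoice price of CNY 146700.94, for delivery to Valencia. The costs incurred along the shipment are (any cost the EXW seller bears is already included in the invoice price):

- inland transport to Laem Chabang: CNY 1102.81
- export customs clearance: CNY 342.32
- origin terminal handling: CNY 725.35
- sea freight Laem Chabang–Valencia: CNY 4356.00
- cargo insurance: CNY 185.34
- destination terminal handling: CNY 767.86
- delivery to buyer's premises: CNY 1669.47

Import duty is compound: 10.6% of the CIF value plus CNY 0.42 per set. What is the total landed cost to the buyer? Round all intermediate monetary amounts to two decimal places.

Total landed cost: CNY 177779.74

EXW: the seller makes goods available at their premises; the buyer bears all onward costs.
CIF value = EXW price + inland to port + export clearance + origin terminal + freight + insurance = 146700.94 + 1102.81 + 342.32 + 725.35 + 4356.00 + 185.34 = 153412.76
Ad valorem component: 153412.76 × 10.6% = 16261.75
Specific component: 13495 × 0.42 = 5667.90
Import duty = 16261.75 + 5667.90 = 21929.65
Buyer bears: inland to port 1102.81 + export clearance 342.32 + origin terminal 725.35 + freight 4356.00 + insurance 185.34 + destination terminal 767.86 + delivery 1669.47 + duty 21929.65 = 31078.80
Landed cost = invoice 146700.94 + 31078.80 = 177779.74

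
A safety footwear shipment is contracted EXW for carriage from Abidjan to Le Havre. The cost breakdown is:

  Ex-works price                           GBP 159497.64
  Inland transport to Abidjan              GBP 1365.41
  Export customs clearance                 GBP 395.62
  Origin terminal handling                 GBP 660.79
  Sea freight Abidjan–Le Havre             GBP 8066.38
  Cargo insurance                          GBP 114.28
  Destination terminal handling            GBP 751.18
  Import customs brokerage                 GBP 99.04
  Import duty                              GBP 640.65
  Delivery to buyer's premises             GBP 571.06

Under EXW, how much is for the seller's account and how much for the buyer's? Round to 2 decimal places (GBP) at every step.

EXW: the seller makes goods available at their premises; the buyer bears all onward costs.
Seller's account: goods 159497.64 = 159497.64
Buyer's account: inland to port 1365.41 + export clearance 395.62 + origin terminal 660.79 + freight 8066.38 + insurance 114.28 + destination terminal 751.18 + brokerage 99.04 + duty 640.65 + delivery 571.06 = 12664.41

Seller: GBP 159497.64; buyer: GBP 12664.41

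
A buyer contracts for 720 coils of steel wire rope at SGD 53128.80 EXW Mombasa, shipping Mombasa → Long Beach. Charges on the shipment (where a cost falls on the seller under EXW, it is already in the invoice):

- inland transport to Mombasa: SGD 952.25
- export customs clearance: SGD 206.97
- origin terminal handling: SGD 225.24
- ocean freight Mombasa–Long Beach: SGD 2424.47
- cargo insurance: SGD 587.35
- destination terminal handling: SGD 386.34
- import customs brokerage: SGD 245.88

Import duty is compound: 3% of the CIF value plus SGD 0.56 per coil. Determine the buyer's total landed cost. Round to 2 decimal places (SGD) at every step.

Total landed cost: SGD 60286.25

EXW: the seller makes goods available at their premises; the buyer bears all onward costs.
CIF value = EXW price + inland to port + export clearance + origin terminal + freight + insurance = 53128.80 + 952.25 + 206.97 + 225.24 + 2424.47 + 587.35 = 57525.08
Ad valorem component: 57525.08 × 3% = 1725.75
Specific component: 720 × 0.56 = 403.20
Import duty = 1725.75 + 403.20 = 2128.95
Buyer bears: inland to port 952.25 + export clearance 206.97 + origin terminal 225.24 + freight 2424.47 + insurance 587.35 + destination terminal 386.34 + brokerage 245.88 + duty 2128.95 = 7157.45
Landed cost = invoice 53128.80 + 7157.45 = 60286.25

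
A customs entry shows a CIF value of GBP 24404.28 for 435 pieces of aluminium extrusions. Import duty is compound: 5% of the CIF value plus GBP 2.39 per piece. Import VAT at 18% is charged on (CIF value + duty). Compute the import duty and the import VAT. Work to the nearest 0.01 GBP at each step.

Ad valorem component: 24404.28 × 5% = 1220.21
Specific component: 435 × 2.39 = 1039.65
Import duty = 1220.21 + 1039.65 = 2259.86
VAT base = CIF + duty = 24404.28 + 2259.86 = 26664.14
Import VAT = 26664.14 × 18% = 4799.55

Import duty: GBP 2259.86; import VAT: GBP 4799.55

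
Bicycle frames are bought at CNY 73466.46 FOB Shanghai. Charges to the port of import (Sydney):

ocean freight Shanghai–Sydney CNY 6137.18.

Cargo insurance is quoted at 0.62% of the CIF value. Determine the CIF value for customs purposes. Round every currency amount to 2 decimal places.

CIF value: CNY 80100.26

Let C be the CIF value. C = FOB price + freight + 0.62% × C
C − 0.62% × C = 73466.46 + 6137.18
0.9938 × C = 79603.64
C = 79603.64 / 0.9938 = 80100.26
Insurance premium = 0.62% × 80100.26 = 496.62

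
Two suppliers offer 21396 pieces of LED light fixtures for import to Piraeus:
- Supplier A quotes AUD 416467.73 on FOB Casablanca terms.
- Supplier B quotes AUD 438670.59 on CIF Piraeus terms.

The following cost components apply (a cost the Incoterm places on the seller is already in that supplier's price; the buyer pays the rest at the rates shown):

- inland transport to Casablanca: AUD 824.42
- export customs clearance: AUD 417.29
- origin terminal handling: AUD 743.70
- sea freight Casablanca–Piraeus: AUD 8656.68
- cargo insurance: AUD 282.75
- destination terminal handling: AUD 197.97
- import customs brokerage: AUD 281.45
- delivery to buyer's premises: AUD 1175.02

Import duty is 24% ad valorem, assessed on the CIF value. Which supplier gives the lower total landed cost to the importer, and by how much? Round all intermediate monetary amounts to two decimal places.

Supplier A (FOB):
CIF value = FOB price + freight + insurance = 416467.73 + 8656.68 + 282.75 = 425407.16
Import duty = 425407.16 × 24% = 102097.72
Buyer bears (A): 8656.68 + 282.75 + 197.97 + 281.45 + 1175.02 = 10593.87
Landed cost (A) = invoice 416467.73 + 10593.87 + duty 102097.72 = 529159.32
Supplier B (CIF):
The CIF price already equals the CIF value: 438670.59
Import duty = 438670.59 × 24% = 105280.94
Buyer bears (B): 197.97 + 281.45 + 1175.02 = 1654.44
Landed cost (B) = invoice 438670.59 + 1654.44 + duty 105280.94 = 545605.97
Difference = |529159.32 − 545605.97| = 16446.65

Supplier A is cheaper by AUD 16446.65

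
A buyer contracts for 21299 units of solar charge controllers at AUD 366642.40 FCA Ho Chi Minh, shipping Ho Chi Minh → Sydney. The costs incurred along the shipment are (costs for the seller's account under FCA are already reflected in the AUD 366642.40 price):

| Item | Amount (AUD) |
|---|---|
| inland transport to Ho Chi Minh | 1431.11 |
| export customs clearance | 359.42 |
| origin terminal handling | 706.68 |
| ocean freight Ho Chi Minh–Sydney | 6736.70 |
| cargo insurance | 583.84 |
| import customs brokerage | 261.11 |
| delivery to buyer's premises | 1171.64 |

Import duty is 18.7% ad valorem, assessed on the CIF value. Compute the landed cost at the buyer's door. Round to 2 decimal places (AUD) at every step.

FCA: the seller delivers export-cleared goods to the carrier; the buyer bears costs from that point.
Already in the invoice (seller's account under FCA): inland to port, export clearance — exclude.
CIF value = FCA price + origin terminal + freight + insurance = 366642.40 + 706.68 + 6736.70 + 583.84 = 374669.62
Import duty = 374669.62 × 18.7% = 70063.22
Buyer bears: origin terminal 706.68 + freight 6736.70 + insurance 583.84 + brokerage 261.11 + delivery 1171.64 + duty 70063.22 = 79523.19
Landed cost = invoice 366642.40 + 79523.19 = 446165.59

Total landed cost: AUD 446165.59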